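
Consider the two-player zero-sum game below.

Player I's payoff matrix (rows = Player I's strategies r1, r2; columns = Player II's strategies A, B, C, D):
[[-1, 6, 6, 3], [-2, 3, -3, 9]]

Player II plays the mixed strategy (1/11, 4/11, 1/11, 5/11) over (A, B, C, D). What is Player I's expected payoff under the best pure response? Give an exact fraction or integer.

52/11

r1: (-1)·(1/11) + (6)·(4/11) + (6)·(1/11) + (3)·(5/11) = 4.
r2: (-2)·(1/11) + (3)·(4/11) + (-3)·(1/11) + (9)·(5/11) = 52/11.
The best pure response is r2 with expected payoff 52/11.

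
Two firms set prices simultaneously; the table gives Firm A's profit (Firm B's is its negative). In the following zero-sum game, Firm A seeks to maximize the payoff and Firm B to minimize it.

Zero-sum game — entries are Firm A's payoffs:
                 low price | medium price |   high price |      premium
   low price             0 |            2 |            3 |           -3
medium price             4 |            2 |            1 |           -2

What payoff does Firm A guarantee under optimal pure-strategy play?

-2

Row minima: -3, -2 → Firm A's maximin is -2.
Column maxima: 4, 2, 3, -2 → Firm B's minimax is -2.
They coincide at (medium price, premium), so the value is -2.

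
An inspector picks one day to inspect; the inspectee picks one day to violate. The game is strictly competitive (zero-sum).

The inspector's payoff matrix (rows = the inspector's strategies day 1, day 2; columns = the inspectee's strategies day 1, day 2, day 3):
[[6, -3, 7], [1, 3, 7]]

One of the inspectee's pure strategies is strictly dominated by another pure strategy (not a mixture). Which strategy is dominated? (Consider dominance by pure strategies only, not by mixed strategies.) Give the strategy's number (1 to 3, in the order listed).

The inspectee prefers columns that give the inspector less. Compare day 3 with day 1: 6 < 7, 1 < 7.
So day 1 strictly dominates day 3 for the inspectee; day 3 is strictly dominated.

3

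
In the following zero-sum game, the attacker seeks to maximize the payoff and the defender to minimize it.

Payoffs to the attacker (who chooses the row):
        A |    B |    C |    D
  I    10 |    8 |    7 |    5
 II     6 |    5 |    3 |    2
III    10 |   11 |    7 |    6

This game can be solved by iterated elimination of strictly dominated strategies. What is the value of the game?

Column B is strictly dominated by C for the defender (7<8, 3<5, 7<11); eliminate B.
Column A is strictly dominated by C for the defender (7<10, 3<6, 7<10); eliminate A.
Column C is strictly dominated by D for the defender (5<7, 2<3, 6<7); eliminate C.
Row I is strictly dominated by row III (6>5); eliminate I.
Row II is strictly dominated by row III (6>2); eliminate II.
Only (III, D) remains, with payoff 6.

6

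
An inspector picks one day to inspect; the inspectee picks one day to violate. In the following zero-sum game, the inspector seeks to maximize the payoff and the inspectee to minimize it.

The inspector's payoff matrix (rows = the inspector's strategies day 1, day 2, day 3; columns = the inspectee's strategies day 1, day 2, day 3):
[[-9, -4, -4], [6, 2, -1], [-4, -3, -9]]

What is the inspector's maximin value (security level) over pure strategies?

-1

The worst-case payoff for each row is day 1: -9, day 2: -1, day 3: -9.
The best of these is -1.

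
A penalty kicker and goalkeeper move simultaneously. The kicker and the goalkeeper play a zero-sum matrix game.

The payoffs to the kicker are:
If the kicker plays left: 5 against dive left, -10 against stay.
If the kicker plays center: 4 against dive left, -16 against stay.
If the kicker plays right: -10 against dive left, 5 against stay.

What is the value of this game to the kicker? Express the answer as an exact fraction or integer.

-5/2

Row center is strictly dominated by row left, so the kicker never plays it.
The remaining 2×2 game on (left, right) × (dive left, stay) has no saddle point. Let the kicker play left with probability p; indifference gives 5p − 10(1−p) = −10p + 5(1−p), so p = 1/2.
Similarly the goalkeeper's optimal q on dive left is 1/2, and the value is 5·(1/2) + (-10)·(1/2) = -5/2.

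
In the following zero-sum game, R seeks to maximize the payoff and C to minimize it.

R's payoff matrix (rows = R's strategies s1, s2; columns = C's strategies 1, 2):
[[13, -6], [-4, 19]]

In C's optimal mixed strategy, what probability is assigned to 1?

Row minima are -6 and -4, so R's maximin is -4; column maxima are 13 and 19, so C's minimax is 13. These differ, so the equilibrium is in mixed strategies.
Let C play 1 with probability q. R is indifferent when 13q − 6(1−q) = −4q + 19(1−q), giving q = 25/42.

25/42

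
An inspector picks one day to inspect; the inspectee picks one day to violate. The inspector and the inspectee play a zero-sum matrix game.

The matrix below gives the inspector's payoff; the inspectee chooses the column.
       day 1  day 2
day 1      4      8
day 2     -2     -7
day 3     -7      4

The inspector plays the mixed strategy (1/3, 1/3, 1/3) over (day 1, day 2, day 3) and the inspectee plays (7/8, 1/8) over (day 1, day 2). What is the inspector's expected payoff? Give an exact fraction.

Against (7/8, 1/8), each row's expected payoff is day 1: 9/2; day 2: -21/8; day 3: -45/8.
Taking the (1/3, 1/3, 1/3)-weighted average: (1/3)·(9/2) + (1/3)·(-21/8) + (1/3)·(-45/8) = -5/4.

-5/4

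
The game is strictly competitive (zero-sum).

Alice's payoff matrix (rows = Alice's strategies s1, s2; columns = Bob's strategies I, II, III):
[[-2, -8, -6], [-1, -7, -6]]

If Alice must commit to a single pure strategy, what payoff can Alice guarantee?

The worst-case payoff for each row is s1: -8, s2: -7.
The best of these is -7.

-7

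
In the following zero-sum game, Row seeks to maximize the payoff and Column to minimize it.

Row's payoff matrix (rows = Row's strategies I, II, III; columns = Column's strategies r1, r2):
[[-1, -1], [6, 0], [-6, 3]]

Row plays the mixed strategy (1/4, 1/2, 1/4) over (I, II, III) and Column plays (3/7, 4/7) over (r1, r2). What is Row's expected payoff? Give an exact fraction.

23/28

Against (3/7, 4/7), each row's expected payoff is I: -1; II: 18/7; III: -6/7.
Taking the (1/4, 1/2, 1/4)-weighted average: (1/4)·(-1) + (1/2)·(18/7) + (1/4)·(-6/7) = 23/28.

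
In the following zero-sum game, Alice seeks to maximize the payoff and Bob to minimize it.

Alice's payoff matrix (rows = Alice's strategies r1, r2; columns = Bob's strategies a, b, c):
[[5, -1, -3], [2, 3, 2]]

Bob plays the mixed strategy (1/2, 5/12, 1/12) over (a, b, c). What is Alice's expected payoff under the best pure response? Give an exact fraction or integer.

r1: (5)·(1/2) + (-1)·(5/12) + (-3)·(1/12) = 11/6.
r2: (2)·(1/2) + (3)·(5/12) + (2)·(1/12) = 29/12.
The best pure response is r2 with expected payoff 29/12.

29/12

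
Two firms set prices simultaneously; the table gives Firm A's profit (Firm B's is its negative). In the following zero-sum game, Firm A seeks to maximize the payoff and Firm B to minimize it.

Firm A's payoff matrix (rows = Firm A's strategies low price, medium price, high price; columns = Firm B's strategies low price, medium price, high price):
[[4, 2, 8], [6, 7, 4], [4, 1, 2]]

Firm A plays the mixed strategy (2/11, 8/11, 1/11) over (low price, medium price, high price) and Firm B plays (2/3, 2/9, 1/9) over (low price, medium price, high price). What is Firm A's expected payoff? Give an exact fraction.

532/99

Against (2/3, 2/9, 1/9), each row's expected payoff is low price: 4; medium price: 6; high price: 28/9.
Taking the (2/11, 8/11, 1/11)-weighted average: (2/11)·(4) + (8/11)·(6) + (1/11)·(28/9) = 532/99.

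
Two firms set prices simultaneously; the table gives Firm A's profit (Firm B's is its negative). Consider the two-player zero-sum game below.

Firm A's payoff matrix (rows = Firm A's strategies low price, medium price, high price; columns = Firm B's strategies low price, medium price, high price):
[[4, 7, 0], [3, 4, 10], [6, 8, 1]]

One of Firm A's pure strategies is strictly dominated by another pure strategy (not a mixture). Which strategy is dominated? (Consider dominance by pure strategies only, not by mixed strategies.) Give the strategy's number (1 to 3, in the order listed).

1

Compare low price with high price: 6 > 4, 8 > 7, 1 > 0.
So high price strictly dominates low price for Firm A; low price is strictly dominated.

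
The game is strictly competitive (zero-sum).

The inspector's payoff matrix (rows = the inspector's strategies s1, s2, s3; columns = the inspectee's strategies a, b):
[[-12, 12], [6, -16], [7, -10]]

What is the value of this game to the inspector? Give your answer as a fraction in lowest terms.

Row s2 is strictly dominated by row s3, so the inspector never plays it.
The remaining 2×2 game on (s1, s3) × (a, b) has no saddle point. Let the inspector play s1 with probability p; indifference gives −12p + 7(1−p) = 12p − 10(1−p), so p = 17/41.
Similarly the inspectee's optimal q on a is 22/41, and the value is -12·(22/41) + (12)·(19/41) = -36/41.

-36/41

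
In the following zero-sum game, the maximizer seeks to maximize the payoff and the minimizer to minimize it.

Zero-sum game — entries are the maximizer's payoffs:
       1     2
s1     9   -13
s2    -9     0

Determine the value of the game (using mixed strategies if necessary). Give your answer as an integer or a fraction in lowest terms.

Row minima are -13 and -9, so the maximizer's maximin is -9; column maxima are 9 and 0, so the minimizer's minimax is 0. These differ, so the equilibrium is in mixed strategies.
Let the maximizer play s1 with probability p. The minimizer is indifferent when 9p − 9(1−p) = −13p, giving p = 9/31.
Let the minimizer play 1 with probability q. The maximizer is indifferent when 9q − 13(1−q) = −9q, giving q = 13/31.
The value is 9·(13/31) + (-13)·(18/31) = -117/31.

-117/31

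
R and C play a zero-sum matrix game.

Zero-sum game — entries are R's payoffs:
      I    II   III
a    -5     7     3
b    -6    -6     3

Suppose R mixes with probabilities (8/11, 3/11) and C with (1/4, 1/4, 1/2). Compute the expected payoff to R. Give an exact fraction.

23/22

Against (1/4, 1/4, 1/2), each row's expected payoff is a: 2; b: -3/2.
Taking the (8/11, 3/11)-weighted average: (8/11)·(2) + (3/11)·(-3/2) = 23/22.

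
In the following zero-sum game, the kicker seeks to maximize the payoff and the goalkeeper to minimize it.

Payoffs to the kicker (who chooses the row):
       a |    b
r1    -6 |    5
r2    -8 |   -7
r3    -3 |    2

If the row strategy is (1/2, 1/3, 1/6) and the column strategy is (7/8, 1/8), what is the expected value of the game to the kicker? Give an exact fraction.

Against (7/8, 1/8), each row's expected payoff is r1: -37/8; r2: -63/8; r3: -19/8.
Taking the (1/2, 1/3, 1/6)-weighted average: (1/2)·(-37/8) + (1/3)·(-63/8) + (1/6)·(-19/8) = -16/3.

-16/3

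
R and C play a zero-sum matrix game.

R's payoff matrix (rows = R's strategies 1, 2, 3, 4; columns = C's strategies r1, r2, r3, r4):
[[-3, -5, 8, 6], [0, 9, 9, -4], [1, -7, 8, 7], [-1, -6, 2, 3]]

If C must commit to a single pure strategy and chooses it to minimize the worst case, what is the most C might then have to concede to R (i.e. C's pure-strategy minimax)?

The worst case (largest entry) in each column is r1: 1, r2: 9, r3: 9, r4: 7.
The best (smallest) of these is 1.

1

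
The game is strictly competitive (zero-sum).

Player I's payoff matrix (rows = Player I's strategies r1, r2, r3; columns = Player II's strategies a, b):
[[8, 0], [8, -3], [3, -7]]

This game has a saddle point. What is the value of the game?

Row minima: 0, -3, -7 → Player I's maximin is 0.
Column maxima: 8, 0 → Player II's minimax is 0.
They coincide at (r1, b), so the value is 0.

0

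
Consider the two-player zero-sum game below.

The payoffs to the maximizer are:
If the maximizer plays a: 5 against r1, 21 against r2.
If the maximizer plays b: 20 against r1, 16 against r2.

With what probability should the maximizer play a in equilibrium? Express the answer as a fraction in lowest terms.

1/5

Row minima are 5 and 16, so the maximizer's maximin is 16; column maxima are 20 and 21, so the minimizer's minimax is 20. These differ, so the equilibrium is in mixed strategies.
Let the maximizer play a with probability p. The minimizer is indifferent when 5p + 20(1−p) = 21p + 16(1−p), giving p = 1/5.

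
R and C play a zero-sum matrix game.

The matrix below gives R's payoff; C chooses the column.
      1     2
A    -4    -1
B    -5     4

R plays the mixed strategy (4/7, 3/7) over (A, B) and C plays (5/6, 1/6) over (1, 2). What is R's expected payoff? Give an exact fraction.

-7/2

Against (5/6, 1/6), each row's expected payoff is A: -7/2; B: -7/2.
Taking the (4/7, 3/7)-weighted average: (4/7)·(-7/2) + (3/7)·(-7/2) = -7/2.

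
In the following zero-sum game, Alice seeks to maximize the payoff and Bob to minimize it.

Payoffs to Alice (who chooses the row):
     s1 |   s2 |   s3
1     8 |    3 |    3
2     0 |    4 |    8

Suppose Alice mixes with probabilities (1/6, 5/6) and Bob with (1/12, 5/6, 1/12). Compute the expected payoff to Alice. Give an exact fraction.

281/72

Against (1/12, 5/6, 1/12), each row's expected payoff is 1: 41/12; 2: 4.
Taking the (1/6, 5/6)-weighted average: (1/6)·(41/12) + (5/6)·(4) = 281/72.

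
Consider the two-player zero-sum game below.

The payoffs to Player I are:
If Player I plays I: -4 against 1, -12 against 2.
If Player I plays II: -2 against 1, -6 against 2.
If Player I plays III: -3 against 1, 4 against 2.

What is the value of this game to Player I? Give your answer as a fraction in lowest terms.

-26/11

Row I is strictly dominated by row II, so Player I never plays it.
The remaining 2×2 game on (II, III) × (1, 2) has no saddle point. Let Player I play II with probability p; indifference gives −2p − 3(1−p) = −6p + 4(1−p), so p = 7/11.
Similarly Player II's optimal q on 1 is 10/11, and the value is -2·(10/11) + (-6)·(1/11) = -26/11.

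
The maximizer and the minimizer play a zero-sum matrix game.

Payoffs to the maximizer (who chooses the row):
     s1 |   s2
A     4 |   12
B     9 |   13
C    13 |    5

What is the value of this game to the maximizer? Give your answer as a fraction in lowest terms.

31/3

Row A is strictly dominated by row B, so the maximizer never plays it.
The remaining 2×2 game on (B, C) × (s1, s2) has no saddle point. Let the maximizer play B with probability p; indifference gives 9p + 13(1−p) = 13p + 5(1−p), so p = 2/3.
Similarly the minimizer's optimal q on s1 is 2/3, and the value is 9·(2/3) + (13)·(1/3) = 31/3.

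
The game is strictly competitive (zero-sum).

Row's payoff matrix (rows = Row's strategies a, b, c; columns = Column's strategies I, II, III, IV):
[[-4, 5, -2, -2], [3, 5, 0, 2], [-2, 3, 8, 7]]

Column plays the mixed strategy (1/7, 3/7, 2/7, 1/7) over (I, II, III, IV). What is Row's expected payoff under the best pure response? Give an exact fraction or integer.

30/7

a: (-4)·(1/7) + (5)·(3/7) + (-2)·(2/7) + (-2)·(1/7) = 5/7.
b: (3)·(1/7) + (5)·(3/7) + (0)·(2/7) + (2)·(1/7) = 20/7.
c: (-2)·(1/7) + (3)·(3/7) + (8)·(2/7) + (7)·(1/7) = 30/7.
The best pure response is c with expected payoff 30/7.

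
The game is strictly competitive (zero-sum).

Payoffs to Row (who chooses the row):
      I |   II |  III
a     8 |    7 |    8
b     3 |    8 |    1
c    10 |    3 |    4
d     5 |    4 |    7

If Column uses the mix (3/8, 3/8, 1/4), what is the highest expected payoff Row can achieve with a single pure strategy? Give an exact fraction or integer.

a: (8)·(3/8) + (7)·(3/8) + (8)·(1/4) = 61/8.
b: (3)·(3/8) + (8)·(3/8) + (1)·(1/4) = 35/8.
c: (10)·(3/8) + (3)·(3/8) + (4)·(1/4) = 47/8.
d: (5)·(3/8) + (4)·(3/8) + (7)·(1/4) = 41/8.
The best pure response is a with expected payoff 61/8.

61/8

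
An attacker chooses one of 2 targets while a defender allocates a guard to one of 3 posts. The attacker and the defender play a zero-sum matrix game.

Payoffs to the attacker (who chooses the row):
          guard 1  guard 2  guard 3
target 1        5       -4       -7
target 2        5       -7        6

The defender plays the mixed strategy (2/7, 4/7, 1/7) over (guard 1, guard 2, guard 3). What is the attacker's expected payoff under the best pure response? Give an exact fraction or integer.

target 1: (5)·(2/7) + (-4)·(4/7) + (-7)·(1/7) = -13/7.
target 2: (5)·(2/7) + (-7)·(4/7) + (6)·(1/7) = -12/7.
The best pure response is target 2 with expected payoff -12/7.

-12/7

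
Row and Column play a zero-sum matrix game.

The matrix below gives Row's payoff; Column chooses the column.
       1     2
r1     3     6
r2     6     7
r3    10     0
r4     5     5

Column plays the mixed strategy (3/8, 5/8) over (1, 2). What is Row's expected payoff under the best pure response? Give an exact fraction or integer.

53/8

r1: (3)·(3/8) + (6)·(5/8) = 39/8.
r2: (6)·(3/8) + (7)·(5/8) = 53/8.
r3: (10)·(3/8) + (0)·(5/8) = 15/4.
r4: (5)·(3/8) + (5)·(5/8) = 5.
The best pure response is r2 with expected payoff 53/8.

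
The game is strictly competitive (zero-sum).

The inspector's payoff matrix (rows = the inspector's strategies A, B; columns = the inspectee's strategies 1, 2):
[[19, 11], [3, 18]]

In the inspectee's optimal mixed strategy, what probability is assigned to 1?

7/23

Row minima are 11 and 3, so the inspector's maximin is 11; column maxima are 19 and 18, so the inspectee's minimax is 18. These differ, so the equilibrium is in mixed strategies.
Let the inspectee play 1 with probability q. The inspector is indifferent when 19q + 11(1−q) = 3q + 18(1−q), giving q = 7/23.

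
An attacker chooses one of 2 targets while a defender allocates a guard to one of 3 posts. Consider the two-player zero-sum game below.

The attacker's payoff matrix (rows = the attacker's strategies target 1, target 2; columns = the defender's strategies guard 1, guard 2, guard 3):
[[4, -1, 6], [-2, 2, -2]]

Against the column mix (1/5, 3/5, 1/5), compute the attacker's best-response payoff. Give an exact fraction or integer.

7/5

target 1: (4)·(1/5) + (-1)·(3/5) + (6)·(1/5) = 7/5.
target 2: (-2)·(1/5) + (2)·(3/5) + (-2)·(1/5) = 2/5.
The best pure response is target 1 with expected payoff 7/5.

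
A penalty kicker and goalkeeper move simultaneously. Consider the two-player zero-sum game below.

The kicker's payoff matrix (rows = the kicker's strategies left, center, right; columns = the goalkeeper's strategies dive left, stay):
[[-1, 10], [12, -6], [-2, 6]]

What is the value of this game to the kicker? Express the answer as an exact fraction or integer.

Row right is strictly dominated by row left, so the kicker never plays it.
The remaining 2×2 game on (left, center) × (dive left, stay) has no saddle point. Let the kicker play left with probability p; indifference gives −p + 12(1−p) = 10p − 6(1−p), so p = 18/29.
Similarly the goalkeeper's optimal q on dive left is 16/29, and the value is -1·(16/29) + (10)·(13/29) = 114/29.

114/29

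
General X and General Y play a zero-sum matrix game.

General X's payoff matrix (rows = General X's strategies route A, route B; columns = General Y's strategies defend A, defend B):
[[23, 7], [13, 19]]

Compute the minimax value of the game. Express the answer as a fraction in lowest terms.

Row minima are 7 and 13, so General X's maximin is 13; column maxima are 23 and 19, so General Y's minimax is 19. These differ, so the equilibrium is in mixed strategies.
Let General X play route A with probability p. General Y is indifferent when 23p + 13(1−p) = 7p + 19(1−p), giving p = 3/11.
Let General Y play defend A with probability q. General X is indifferent when 23q + 7(1−q) = 13q + 19(1−q), giving q = 6/11.
The value is 23·(6/11) + (7)·(5/11) = 173/11.

173/11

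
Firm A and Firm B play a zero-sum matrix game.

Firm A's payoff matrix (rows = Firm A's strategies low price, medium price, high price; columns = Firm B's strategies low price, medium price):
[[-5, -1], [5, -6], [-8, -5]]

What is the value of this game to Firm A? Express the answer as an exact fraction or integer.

-7/3

Row high price is strictly dominated by row low price, so Firm A never plays it.
The remaining 2×2 game on (low price, medium price) × (low price, medium price) has no saddle point. Let Firm A play low price with probability p; indifference gives −5p + 5(1−p) = −p − 6(1−p), so p = 11/15.
Similarly Firm B's optimal q on low price is 1/3, and the value is -5·(1/3) + (-1)·(2/3) = -7/3.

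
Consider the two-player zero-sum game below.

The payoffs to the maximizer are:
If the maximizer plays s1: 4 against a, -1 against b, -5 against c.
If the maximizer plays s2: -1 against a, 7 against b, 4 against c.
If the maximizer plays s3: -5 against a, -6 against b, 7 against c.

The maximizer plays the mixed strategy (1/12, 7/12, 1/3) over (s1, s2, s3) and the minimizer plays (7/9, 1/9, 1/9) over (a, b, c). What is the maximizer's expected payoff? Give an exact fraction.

Against (7/9, 1/9, 1/9), each row's expected payoff is s1: 22/9; s2: 4/9; s3: -34/9.
Taking the (1/12, 7/12, 1/3)-weighted average: (1/12)·(22/9) + (7/12)·(4/9) + (1/3)·(-34/9) = -43/54.

-43/54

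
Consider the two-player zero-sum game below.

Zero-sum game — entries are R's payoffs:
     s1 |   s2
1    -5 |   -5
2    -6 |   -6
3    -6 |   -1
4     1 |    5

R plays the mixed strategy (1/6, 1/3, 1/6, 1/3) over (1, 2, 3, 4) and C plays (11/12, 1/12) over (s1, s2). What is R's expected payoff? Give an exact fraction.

Against (11/12, 1/12), each row's expected payoff is 1: -5; 2: -6; 3: -67/12; 4: 4/3.
Taking the (1/6, 1/3, 1/6, 1/3)-weighted average: (1/6)·(-5) + (1/3)·(-6) + (1/6)·(-67/12) + (1/3)·(4/3) = -239/72.

-239/72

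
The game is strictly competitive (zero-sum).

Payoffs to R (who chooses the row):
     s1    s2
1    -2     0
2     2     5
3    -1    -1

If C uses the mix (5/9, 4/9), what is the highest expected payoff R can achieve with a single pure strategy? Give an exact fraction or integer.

10/3

1: (-2)·(5/9) + (0)·(4/9) = -10/9.
2: (2)·(5/9) + (5)·(4/9) = 10/3.
3: (-1)·(5/9) + (-1)·(4/9) = -1.
The best pure response is 2 with expected payoff 10/3.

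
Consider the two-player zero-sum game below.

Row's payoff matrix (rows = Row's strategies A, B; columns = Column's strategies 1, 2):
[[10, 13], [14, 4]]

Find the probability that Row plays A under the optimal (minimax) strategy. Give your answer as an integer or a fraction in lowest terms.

10/13

Row minima are 10 and 4, so Row's maximin is 10; column maxima are 14 and 13, so Column's minimax is 13. These differ, so the equilibrium is in mixed strategies.
Let Row play A with probability p. Column is indifferent when 10p + 14(1−p) = 13p + 4(1−p), giving p = 10/13.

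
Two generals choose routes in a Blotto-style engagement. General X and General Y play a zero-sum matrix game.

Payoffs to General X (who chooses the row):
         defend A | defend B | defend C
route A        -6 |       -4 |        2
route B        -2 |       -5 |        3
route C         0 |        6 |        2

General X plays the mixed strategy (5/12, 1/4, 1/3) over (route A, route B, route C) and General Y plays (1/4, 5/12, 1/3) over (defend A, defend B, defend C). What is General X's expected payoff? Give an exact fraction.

Against (1/4, 5/12, 1/3), each row's expected payoff is route A: -5/2; route B: -19/12; route C: 19/6.
Taking the (5/12, 1/4, 1/3)-weighted average: (5/12)·(-5/2) + (1/4)·(-19/12) + (1/3)·(19/6) = -55/144.

-55/144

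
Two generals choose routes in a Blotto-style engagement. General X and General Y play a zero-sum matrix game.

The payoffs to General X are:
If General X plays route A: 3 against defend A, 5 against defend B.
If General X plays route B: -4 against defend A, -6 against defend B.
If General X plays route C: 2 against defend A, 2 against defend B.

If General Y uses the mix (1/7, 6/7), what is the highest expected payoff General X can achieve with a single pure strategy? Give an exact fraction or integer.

route A: (3)·(1/7) + (5)·(6/7) = 33/7.
route B: (-4)·(1/7) + (-6)·(6/7) = -40/7.
route C: (2)·(1/7) + (2)·(6/7) = 2.
The best pure response is route A with expected payoff 33/7.

33/7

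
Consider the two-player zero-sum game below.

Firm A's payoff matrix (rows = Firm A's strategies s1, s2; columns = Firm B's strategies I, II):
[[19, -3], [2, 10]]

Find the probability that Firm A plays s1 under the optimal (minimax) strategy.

4/15

Row minima are -3 and 2, so Firm A's maximin is 2; column maxima are 19 and 10, so Firm B's minimax is 10. These differ, so the equilibrium is in mixed strategies.
Let Firm A play s1 with probability p. Firm B is indifferent when 19p + 2(1−p) = −3p + 10(1−p), giving p = 4/15.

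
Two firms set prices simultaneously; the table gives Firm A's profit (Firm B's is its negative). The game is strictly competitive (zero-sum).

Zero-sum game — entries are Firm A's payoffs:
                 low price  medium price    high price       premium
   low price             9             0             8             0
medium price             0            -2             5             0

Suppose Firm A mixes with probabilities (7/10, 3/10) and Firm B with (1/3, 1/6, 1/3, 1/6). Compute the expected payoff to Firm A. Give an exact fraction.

131/30

Against (1/3, 1/6, 1/3, 1/6), each row's expected payoff is low price: 17/3; medium price: 4/3.
Taking the (7/10, 3/10)-weighted average: (7/10)·(17/3) + (3/10)·(4/3) = 131/30.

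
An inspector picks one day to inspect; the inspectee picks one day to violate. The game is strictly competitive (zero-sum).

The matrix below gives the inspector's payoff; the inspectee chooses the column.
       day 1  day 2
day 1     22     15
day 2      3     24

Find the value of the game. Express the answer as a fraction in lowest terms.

Row minima are 15 and 3, so the inspector's maximin is 15; column maxima are 22 and 24, so the inspectee's minimax is 22. These differ, so the equilibrium is in mixed strategies.
Let the inspector play day 1 with probability p. The inspectee is indifferent when 22p + 3(1−p) = 15p + 24(1−p), giving p = 3/4.
Let the inspectee play day 1 with probability q. The inspector is indifferent when 22q + 15(1−q) = 3q + 24(1−q), giving q = 9/28.
The value is 22·(9/28) + (15)·(19/28) = 69/4.

69/4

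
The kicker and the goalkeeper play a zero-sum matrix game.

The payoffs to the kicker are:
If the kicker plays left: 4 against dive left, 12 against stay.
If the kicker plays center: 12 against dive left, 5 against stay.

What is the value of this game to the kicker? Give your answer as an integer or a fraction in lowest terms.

124/15

Row minima are 4 and 5, so the kicker's maximin is 5; column maxima are 12 and 12, so the goalkeeper's minimax is 12. These differ, so the equilibrium is in mixed strategies.
Let the kicker play left with probability p. The goalkeeper is indifferent when 4p + 12(1−p) = 12p + 5(1−p), giving p = 7/15.
Let the goalkeeper play dive left with probability q. The kicker is indifferent when 4q + 12(1−q) = 12q + 5(1−q), giving q = 7/15.
The value is 4·(7/15) + (12)·(8/15) = 124/15.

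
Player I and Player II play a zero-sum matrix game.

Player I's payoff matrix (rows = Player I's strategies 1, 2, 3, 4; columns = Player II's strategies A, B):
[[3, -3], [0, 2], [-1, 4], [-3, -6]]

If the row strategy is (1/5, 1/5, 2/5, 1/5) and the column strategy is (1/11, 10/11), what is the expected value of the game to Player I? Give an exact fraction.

8/55

Against (1/11, 10/11), each row's expected payoff is 1: -27/11; 2: 20/11; 3: 39/11; 4: -63/11.
Taking the (1/5, 1/5, 2/5, 1/5)-weighted average: (1/5)·(-27/11) + (1/5)·(20/11) + (2/5)·(39/11) + (1/5)·(-63/11) = 8/55.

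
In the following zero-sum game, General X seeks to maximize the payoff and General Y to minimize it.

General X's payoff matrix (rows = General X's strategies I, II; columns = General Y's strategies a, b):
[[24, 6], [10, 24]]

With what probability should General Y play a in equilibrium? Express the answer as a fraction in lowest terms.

9/16

Row minima are 6 and 10, so General X's maximin is 10; column maxima are 24 and 24, so General Y's minimax is 24. These differ, so the equilibrium is in mixed strategies.
Let General Y play a with probability q. General X is indifferent when 24q + 6(1−q) = 10q + 24(1−q), giving q = 9/16.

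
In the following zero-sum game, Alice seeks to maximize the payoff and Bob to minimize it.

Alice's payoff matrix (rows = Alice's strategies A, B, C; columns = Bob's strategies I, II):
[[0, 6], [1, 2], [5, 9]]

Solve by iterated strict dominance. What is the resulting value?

Row B is strictly dominated by row C (5>1, 9>2); eliminate B.
Column II is strictly dominated by I for Bob (0<6, 5<9); eliminate II.
Row A is strictly dominated by row C (5>0); eliminate A.
Only (C, I) remains, with payoff 5.

5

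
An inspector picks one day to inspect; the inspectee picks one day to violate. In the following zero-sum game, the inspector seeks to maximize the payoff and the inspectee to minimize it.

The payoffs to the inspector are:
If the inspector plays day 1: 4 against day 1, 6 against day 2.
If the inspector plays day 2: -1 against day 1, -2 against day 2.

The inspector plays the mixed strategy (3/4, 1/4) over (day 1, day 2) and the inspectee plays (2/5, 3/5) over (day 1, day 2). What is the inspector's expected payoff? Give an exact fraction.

Against (2/5, 3/5), each row's expected payoff is day 1: 26/5; day 2: -8/5.
Taking the (3/4, 1/4)-weighted average: (3/4)·(26/5) + (1/4)·(-8/5) = 7/2.

7/2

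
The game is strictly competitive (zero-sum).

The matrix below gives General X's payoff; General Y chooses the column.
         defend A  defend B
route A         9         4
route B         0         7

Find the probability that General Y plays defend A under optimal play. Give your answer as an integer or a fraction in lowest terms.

Row minima are 4 and 0, so General X's maximin is 4; column maxima are 9 and 7, so General Y's minimax is 7. These differ, so the equilibrium is in mixed strategies.
Let General Y play defend A with probability q. General X is indifferent when 9q + 4(1−q) = 7(1−q), giving q = 1/4.

1/4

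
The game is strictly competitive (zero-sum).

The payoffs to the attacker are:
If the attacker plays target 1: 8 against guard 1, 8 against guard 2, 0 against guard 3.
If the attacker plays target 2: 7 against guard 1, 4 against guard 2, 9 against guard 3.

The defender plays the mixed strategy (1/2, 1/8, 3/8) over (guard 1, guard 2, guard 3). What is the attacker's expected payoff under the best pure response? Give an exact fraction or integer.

target 1: (8)·(1/2) + (8)·(1/8) + (0)·(3/8) = 5.
target 2: (7)·(1/2) + (4)·(1/8) + (9)·(3/8) = 59/8.
The best pure response is target 2 with expected payoff 59/8.

59/8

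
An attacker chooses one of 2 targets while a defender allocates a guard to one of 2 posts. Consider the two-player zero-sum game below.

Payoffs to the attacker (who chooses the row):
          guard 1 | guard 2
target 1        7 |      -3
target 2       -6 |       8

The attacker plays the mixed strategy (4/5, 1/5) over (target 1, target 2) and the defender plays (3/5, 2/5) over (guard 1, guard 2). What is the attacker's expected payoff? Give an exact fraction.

58/25

Against (3/5, 2/5), each row's expected payoff is target 1: 3; target 2: -2/5.
Taking the (4/5, 1/5)-weighted average: (4/5)·(3) + (1/5)·(-2/5) = 58/25.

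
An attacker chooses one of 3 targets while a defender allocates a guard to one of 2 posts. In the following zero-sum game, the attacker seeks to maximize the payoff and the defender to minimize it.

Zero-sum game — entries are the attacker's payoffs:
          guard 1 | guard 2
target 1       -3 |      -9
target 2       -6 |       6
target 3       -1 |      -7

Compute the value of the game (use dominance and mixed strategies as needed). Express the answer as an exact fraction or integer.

Row target 1 is strictly dominated by row target 3, so the attacker never plays it.
The remaining 2×2 game on (target 2, target 3) × (guard 1, guard 2) has no saddle point. Let the attacker play target 2 with probability p; indifference gives −6p − (1−p) = 6p − 7(1−p), so p = 1/3.
Similarly the defender's optimal q on guard 1 is 13/18, and the value is -6·(13/18) + (6)·(5/18) = -8/3.

-8/3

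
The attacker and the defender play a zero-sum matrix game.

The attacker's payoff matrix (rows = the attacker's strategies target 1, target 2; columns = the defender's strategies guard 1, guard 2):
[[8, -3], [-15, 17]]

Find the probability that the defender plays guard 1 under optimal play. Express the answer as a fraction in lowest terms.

20/43

Row minima are -3 and -15, so the attacker's maximin is -3; column maxima are 8 and 17, so the defender's minimax is 8. These differ, so the equilibrium is in mixed strategies.
Let the defender play guard 1 with probability q. The attacker is indifferent when 8q − 3(1−q) = −15q + 17(1−q), giving q = 20/43.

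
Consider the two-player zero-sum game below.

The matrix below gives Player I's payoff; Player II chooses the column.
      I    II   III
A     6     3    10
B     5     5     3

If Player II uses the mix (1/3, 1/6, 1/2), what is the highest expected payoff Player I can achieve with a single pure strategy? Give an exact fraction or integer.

A: (6)·(1/3) + (3)·(1/6) + (10)·(1/2) = 15/2.
B: (5)·(1/3) + (5)·(1/6) + (3)·(1/2) = 4.
The best pure response is A with expected payoff 15/2.

15/2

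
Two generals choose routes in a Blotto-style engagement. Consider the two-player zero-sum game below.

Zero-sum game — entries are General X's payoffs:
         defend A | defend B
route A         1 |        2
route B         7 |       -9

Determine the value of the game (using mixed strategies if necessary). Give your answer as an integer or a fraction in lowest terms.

23/17

Row minima are 1 and -9, so General X's maximin is 1; column maxima are 7 and 2, so General Y's minimax is 2. These differ, so the equilibrium is in mixed strategies.
Let General X play route A with probability p. General Y is indifferent when p + 7(1−p) = 2p − 9(1−p), giving p = 16/17.
Let General Y play defend A with probability q. General X is indifferent when q + 2(1−q) = 7q − 9(1−q), giving q = 11/17.
The value is 1·(11/17) + (2)·(6/17) = 23/17.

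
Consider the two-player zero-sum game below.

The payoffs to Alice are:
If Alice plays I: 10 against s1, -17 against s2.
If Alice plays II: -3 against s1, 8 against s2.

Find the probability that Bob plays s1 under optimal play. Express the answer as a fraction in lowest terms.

25/38

Row minima are -17 and -3, so Alice's maximin is -3; column maxima are 10 and 8, so Bob's minimax is 8. These differ, so the equilibrium is in mixed strategies.
Let Bob play s1 with probability q. Alice is indifferent when 10q − 17(1−q) = −3q + 8(1−q), giving q = 25/38.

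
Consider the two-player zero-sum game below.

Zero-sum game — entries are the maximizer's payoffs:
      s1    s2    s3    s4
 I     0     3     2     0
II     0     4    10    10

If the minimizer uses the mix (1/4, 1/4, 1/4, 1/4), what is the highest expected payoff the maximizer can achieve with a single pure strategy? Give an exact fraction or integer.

I: (0)·(1/4) + (3)·(1/4) + (2)·(1/4) + (0)·(1/4) = 5/4.
II: (0)·(1/4) + (4)·(1/4) + (10)·(1/4) + (10)·(1/4) = 6.
The best pure response is II with expected payoff 6.

6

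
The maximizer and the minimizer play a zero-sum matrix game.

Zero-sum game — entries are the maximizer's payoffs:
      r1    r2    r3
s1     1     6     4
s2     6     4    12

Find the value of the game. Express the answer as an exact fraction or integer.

32/7

Column r3 is strictly dominated by r1 for the minimizer (it gives the maximizer more in every row).
The remaining 2×2 game on (s1, s2) × (r1, r2) has no saddle point. Let the maximizer play s1 with probability p; indifference gives p + 6(1−p) = 6p + 4(1−p), so p = 2/7.
Similarly the minimizer's optimal q on r1 is 2/7, and the value is 1·(2/7) + (6)·(5/7) = 32/7.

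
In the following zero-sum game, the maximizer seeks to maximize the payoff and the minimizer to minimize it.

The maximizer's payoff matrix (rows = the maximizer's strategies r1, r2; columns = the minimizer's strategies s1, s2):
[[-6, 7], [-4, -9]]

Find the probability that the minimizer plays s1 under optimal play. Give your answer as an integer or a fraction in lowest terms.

Row minima are -6 and -9, so the maximizer's maximin is -6; column maxima are -4 and 7, so the minimizer's minimax is -4. These differ, so the equilibrium is in mixed strategies.
Let the minimizer play s1 with probability q. The maximizer is indifferent when −6q + 7(1−q) = −4q − 9(1−q), giving q = 8/9.

8/9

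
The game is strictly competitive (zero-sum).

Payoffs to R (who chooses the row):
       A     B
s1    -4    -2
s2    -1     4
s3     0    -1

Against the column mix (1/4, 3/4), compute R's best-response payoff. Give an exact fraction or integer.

11/4

s1: (-4)·(1/4) + (-2)·(3/4) = -5/2.
s2: (-1)·(1/4) + (4)·(3/4) = 11/4.
s3: (0)·(1/4) + (-1)·(3/4) = -3/4.
The best pure response is s2 with expected payoff 11/4.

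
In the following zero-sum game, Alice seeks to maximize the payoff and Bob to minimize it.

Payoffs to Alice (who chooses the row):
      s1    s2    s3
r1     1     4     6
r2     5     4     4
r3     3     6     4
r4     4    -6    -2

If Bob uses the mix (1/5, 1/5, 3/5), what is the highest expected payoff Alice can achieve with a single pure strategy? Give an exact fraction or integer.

23/5

r1: (1)·(1/5) + (4)·(1/5) + (6)·(3/5) = 23/5.
r2: (5)·(1/5) + (4)·(1/5) + (4)·(3/5) = 21/5.
r3: (3)·(1/5) + (6)·(1/5) + (4)·(3/5) = 21/5.
r4: (4)·(1/5) + (-6)·(1/5) + (-2)·(3/5) = -8/5.
The best pure response is r1 with expected payoff 23/5.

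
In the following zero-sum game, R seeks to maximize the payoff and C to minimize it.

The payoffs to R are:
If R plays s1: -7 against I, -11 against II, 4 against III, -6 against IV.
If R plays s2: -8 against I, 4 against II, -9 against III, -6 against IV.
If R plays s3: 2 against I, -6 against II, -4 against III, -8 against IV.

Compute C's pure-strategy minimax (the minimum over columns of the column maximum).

-6

The worst case (largest entry) in each column is I: 2, II: 4, III: 4, IV: -6.
The best (smallest) of these is -6.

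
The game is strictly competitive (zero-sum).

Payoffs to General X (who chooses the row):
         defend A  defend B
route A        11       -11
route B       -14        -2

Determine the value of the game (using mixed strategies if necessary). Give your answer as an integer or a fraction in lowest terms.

-88/17

Row minima are -11 and -14, so General X's maximin is -11; column maxima are 11 and -2, so General Y's minimax is -2. These differ, so the equilibrium is in mixed strategies.
Let General X play route A with probability p. General Y is indifferent when 11p − 14(1−p) = −11p − 2(1−p), giving p = 6/17.
Let General Y play defend A with probability q. General X is indifferent when 11q − 11(1−q) = −14q − 2(1−q), giving q = 9/34.
The value is 11·(9/34) + (-11)·(25/34) = -88/17.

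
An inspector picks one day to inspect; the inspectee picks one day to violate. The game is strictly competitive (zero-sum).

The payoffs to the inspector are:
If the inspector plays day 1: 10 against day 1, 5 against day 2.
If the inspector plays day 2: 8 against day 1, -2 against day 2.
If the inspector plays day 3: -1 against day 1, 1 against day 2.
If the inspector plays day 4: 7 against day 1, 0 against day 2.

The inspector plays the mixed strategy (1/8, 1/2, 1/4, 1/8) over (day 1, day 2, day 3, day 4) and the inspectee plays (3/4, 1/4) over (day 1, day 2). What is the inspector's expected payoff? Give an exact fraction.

Against (3/4, 1/4), each row's expected payoff is day 1: 35/4; day 2: 11/2; day 3: -1/2; day 4: 21/4.
Taking the (1/8, 1/2, 1/4, 1/8)-weighted average: (1/8)·(35/4) + (1/2)·(11/2) + (1/4)·(-1/2) + (1/8)·(21/4) = 35/8.

35/8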